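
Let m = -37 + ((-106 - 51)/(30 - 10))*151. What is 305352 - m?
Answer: 6131487/20 ≈ 3.0657e+5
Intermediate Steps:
m = -24447/20 (m = -37 - 157/20*151 = -37 - 23707/20 = -24447/20 ≈ -1222.3)
305352 - m = 305352 - 1*(-24447/20) = 305352 + 24447/20 = 6131487/20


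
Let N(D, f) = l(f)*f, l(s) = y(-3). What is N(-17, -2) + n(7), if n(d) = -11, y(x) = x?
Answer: -5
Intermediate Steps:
l(s) = -3
N(D, f) = -3*f
N(-17, -2) + n(7) = -3*(-2) - 11 = 6 - 11 = -5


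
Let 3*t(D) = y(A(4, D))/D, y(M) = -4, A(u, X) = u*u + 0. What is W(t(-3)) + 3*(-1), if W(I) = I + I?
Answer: -19/9 ≈ -2.1111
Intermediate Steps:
A(u, X) = u**2 (A(u, X) = u**2 + 0 = u**2)
t(D) = -4/(3*D) (t(D) = (-4/D)/3 = -4/(3*D))
W(I) = 2*I
W(t(-3)) + 3*(-1) = 2*(-4/3/(-3)) + 3*(-1) = 2*(-4/3*(-1/3)) - 3 = 2*(4/9) - 3 = 8/9 - 3 = -19/9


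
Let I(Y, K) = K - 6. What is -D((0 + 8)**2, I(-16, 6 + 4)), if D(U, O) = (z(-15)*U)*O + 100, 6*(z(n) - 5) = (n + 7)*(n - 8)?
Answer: -27692/3 ≈ -9230.7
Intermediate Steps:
I(Y, K) = -6 + K
z(n) = 5 + (-8 + n)*(7 + n)/6 (z(n) = 5 + ((n + 7)*(n - 8))/6 = 5 + ((7 + n)*(-8 + n))/6 = 5 + ((-8 + n)*(7 + n))/6 = 5 + (-8 + n)*(7 + n)/6)
D(U, O) = 100 + 107*O*U/3 (D(U, O) = ((-13/3 - 1/6*(-15) + (1/6)*(-15)**2)*U)*O + 100 = ((-13/3 + 5/2 + (1/6)*225)*U)*O + 100 = ((-13/3 + 5/2 + 75/2)*U)*O + 100 = (107*U/3)*O + 100 = 107*O*U/3 + 100 = 100 + 107*O*U/3)
-D((0 + 8)**2, I(-16, 6 + 4)) = -(100 + 107*(-6 + (6 + 4))*(0 + 8)**2/3) = -(100 + (107/3)*(-6 + 10)*8**2) = -(100 + (107/3)*4*64) = -(100 + 27392/3) = -1*27692/3 = -27692/3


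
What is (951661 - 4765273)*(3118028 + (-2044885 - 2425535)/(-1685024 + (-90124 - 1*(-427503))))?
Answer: -1068319667312846784/89843 ≈ -1.1891e+13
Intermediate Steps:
(951661 - 4765273)*(3118028 + (-2044885 - 2425535)/(-1685024 + (-90124 - 1*(-427503)))) = -3813612*(3118028 - 4470420/(-1685024 + (-90124 + 427503))) = -3813612*(3118028 - 4470420/(-1685024 + 337379)) = -3813612*(3118028 - 4470420/(-1347645)) = -3813612*(3118028 - 4470420*(-1/1347645)) = -3813612*(3118028 + 298028/89843) = -3813612*280133287632/89843 = -1068319667312846784/89843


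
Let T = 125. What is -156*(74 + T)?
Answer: -31044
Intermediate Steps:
-156*(74 + T) = -156*(74 + 125) = -156*199 = -31044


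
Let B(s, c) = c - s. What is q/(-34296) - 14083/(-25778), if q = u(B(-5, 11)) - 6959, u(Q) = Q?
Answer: 330983611/442041144 ≈ 0.74876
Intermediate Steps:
q = -6943 (q = (11 - 1*(-5)) - 6959 = (11 + 5) - 6959 = 16 - 6959 = -6943)
q/(-34296) - 14083/(-25778) = -6943/(-34296) - 14083/(-25778) = -6943*(-1/34296) - 14083*(-1/25778) = 6943/34296 + 14083/25778 = 330983611/442041144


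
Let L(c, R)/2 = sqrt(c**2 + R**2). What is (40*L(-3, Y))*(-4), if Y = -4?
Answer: -1600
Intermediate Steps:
L(c, R) = 2*sqrt(R**2 + c**2) (L(c, R) = 2*sqrt(c**2 + R**2) = 2*sqrt(R**2 + c**2))
(40*L(-3, Y))*(-4) = (40*(2*sqrt((-4)**2 + (-3)**2)))*(-4) = (40*(2*sqrt(16 + 9)))*(-4) = (40*(2*sqrt(25)))*(-4) = (40*(2*5))*(-4) = (40*10)*(-4) = 400*(-4) = -1600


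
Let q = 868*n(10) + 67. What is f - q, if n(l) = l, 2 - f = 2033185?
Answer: -2041930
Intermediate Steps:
f = -2033183 (f = 2 - 1*2033185 = 2 - 2033185 = -2033183)
q = 8747 (q = 868*10 + 67 = 8680 + 67 = 8747)
f - q = -2033183 - 1*8747 = -2033183 - 8747 = -2041930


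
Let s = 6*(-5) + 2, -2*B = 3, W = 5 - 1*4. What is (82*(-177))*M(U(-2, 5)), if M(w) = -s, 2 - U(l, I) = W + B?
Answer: -406392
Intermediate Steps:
W = 1 (W = 5 - 4 = 1)
B = -3/2 (B = -½*3 = -3/2 ≈ -1.5000)
U(l, I) = 5/2 (U(l, I) = 2 - (1 - 3/2) = 2 - 1*(-½) = 2 + ½ = 5/2)
s = -28 (s = -30 + 2 = -28)
M(w) = 28 (M(w) = -1*(-28) = 28)
(82*(-177))*M(U(-2, 5)) = (82*(-177))*28 = -14514*28 = -406392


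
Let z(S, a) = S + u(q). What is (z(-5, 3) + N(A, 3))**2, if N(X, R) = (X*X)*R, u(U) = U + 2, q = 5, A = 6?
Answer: 12100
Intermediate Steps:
u(U) = 2 + U
N(X, R) = R*X**2 (N(X, R) = X**2*R = R*X**2)
z(S, a) = 7 + S (z(S, a) = S + (2 + 5) = S + 7 = 7 + S)
(z(-5, 3) + N(A, 3))**2 = ((7 - 5) + 3*6**2)**2 = (2 + 3*36)**2 = (2 + 108)**2 = 110**2 = 12100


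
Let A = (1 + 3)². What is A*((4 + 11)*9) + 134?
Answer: 2294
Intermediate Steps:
A = 16 (A = 4² = 16)
A*((4 + 11)*9) + 134 = 16*((4 + 11)*9) + 134 = 16*(15*9) + 134 = 16*135 + 134 = 2160 + 134 = 2294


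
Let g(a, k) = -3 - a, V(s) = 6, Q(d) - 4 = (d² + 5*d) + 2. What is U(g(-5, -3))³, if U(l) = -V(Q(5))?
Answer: -216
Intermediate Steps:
Q(d) = 6 + d² + 5*d (Q(d) = 4 + ((d² + 5*d) + 2) = 4 + (2 + d² + 5*d) = 6 + d² + 5*d)
U(l) = -6 (U(l) = -1*6 = -6)
U(g(-5, -3))³ = (-6)³ = -216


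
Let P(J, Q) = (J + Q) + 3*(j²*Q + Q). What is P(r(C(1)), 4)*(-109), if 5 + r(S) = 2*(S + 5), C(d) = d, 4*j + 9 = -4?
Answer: -65291/4 ≈ -16323.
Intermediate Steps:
j = -13/4 (j = -9/4 + (¼)*(-4) = -9/4 - 1 = -13/4 ≈ -3.2500)
r(S) = 5 + 2*S (r(S) = -5 + 2*(S + 5) = -5 + 2*(5 + S) = -5 + (10 + 2*S) = 5 + 2*S)
P(J, Q) = J + 571*Q/16 (P(J, Q) = (J + Q) + 3*((-13/4)²*Q + Q) = (J + Q) + 3*(169*Q/16 + Q) = (J + Q) + 3*(185*Q/16) = (J + Q) + 555*Q/16 = J + 571*Q/16)
P(r(C(1)), 4)*(-109) = ((5 + 2*1) + (571/16)*4)*(-109) = ((5 + 2) + 571/4)*(-109) = (7 + 571/4)*(-109) = (599/4)*(-109) = -65291/4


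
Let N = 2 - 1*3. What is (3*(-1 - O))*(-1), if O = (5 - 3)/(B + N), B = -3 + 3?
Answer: -3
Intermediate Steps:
N = -1 (N = 2 - 3 = -1)
B = 0
O = -2 (O = (5 - 3)/(0 - 1) = 2/(-1) = 2*(-1) = -2)
(3*(-1 - O))*(-1) = (3*(-1 - 1*(-2)))*(-1) = (3*(-1 + 2))*(-1) = (3*1)*(-1) = 3*(-1) = -3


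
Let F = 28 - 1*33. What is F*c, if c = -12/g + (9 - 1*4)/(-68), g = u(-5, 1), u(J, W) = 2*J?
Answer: -383/68 ≈ -5.6324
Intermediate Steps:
g = -10 (g = 2*(-5) = -10)
F = -5 (F = 28 - 33 = -5)
c = 383/340 (c = -12/(-10) + (9 - 1*4)/(-68) = -12*(-1/10) + (9 - 4)*(-1/68) = 6/5 + 5*(-1/68) = 6/5 - 5/68 = 383/340 ≈ 1.1265)
F*c = -5*383/340 = -383/68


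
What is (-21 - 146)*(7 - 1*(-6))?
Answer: -2171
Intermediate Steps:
(-21 - 146)*(7 - 1*(-6)) = -167*(7 + 6) = -167*13 = -2171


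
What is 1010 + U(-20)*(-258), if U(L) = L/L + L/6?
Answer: 1612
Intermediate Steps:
U(L) = 1 + L/6 (U(L) = 1 + L*(⅙) = 1 + L/6)
1010 + U(-20)*(-258) = 1010 + (1 + (⅙)*(-20))*(-258) = 1010 + (1 - 10/3)*(-258) = 1010 - 7/3*(-258) = 1010 + 602 = 1612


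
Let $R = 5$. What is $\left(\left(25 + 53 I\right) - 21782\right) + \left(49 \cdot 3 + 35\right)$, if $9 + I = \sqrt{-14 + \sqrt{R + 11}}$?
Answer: $-22052 + 53 i \sqrt{10} \approx -22052.0 + 167.6 i$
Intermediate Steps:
$I = -9 + i \sqrt{10}$ ($I = -9 + \sqrt{-14 + \sqrt{5 + 11}} = -9 + \sqrt{-14 + \sqrt{16}} = -9 + \sqrt{-14 + 4} = -9 + \sqrt{-10} = -9 + i \sqrt{10} \approx -9.0 + 3.1623 i$)
$\left(\left(25 + 53 I\right) - 21782\right) + \left(49 \cdot 3 + 35\right) = \left(\left(25 + 53 \left(-9 + i \sqrt{10}\right)\right) - 21782\right) + \left(49 \cdot 3 + 35\right) = \left(\left(25 - \left(477 - 53 i \sqrt{10}\right)\right) - 21782\right) + \left(147 + 35\right) = \left(\left(-452 + 53 i \sqrt{10}\right) - 21782\right) + 182 = \left(-22234 + 53 i \sqrt{10}\right) + 182 = -22052 + 53 i \sqrt{10}$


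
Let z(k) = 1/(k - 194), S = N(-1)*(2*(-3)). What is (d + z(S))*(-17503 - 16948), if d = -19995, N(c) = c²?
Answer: 137769583451/200 ≈ 6.8885e+8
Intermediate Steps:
S = -6 (S = (-1)²*(2*(-3)) = 1*(-6) = -6)
z(k) = 1/(-194 + k)
(d + z(S))*(-17503 - 16948) = (-19995 + 1/(-194 - 6))*(-17503 - 16948) = (-19995 + 1/(-200))*(-34451) = (-19995 - 1/200)*(-34451) = -3999001/200*(-34451) = 137769583451/200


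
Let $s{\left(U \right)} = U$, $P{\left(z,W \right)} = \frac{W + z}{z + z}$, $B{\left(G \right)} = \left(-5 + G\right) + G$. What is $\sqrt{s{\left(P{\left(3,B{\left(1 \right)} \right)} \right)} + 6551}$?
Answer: $\sqrt{6551} \approx 80.938$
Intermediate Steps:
$B{\left(G \right)} = -5 + 2 G$
$P{\left(z,W \right)} = \frac{W + z}{2 z}$
$\sqrt{s{\left(P{\left(3,B{\left(1 \right)} \right)} \right)} + 6551} = \sqrt{\frac{\left(-5 + 2 \cdot 1\right) + 3}{2 \cdot 3} + 6551} = \sqrt{\frac{1}{2} \cdot \frac{1}{3} \left(\left(-5 + 2\right) + 3\right) + 6551} = \sqrt{\frac{1}{2} \cdot \frac{1}{3} \left(-3 + 3\right) + 6551} = \sqrt{\frac{1}{2} \cdot \frac{1}{3} \cdot 0 + 6551} = \sqrt{0 + 6551} = \sqrt{6551}$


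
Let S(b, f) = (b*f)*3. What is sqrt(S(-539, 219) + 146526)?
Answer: I*sqrt(207597) ≈ 455.63*I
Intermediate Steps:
S(b, f) = 3*b*f
sqrt(S(-539, 219) + 146526) = sqrt(3*(-539)*219 + 146526) = sqrt(-354123 + 146526) = sqrt(-207597) = I*sqrt(207597)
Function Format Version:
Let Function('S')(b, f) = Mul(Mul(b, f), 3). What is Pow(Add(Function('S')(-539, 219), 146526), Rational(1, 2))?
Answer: Mul(I, Pow(207597, Rational(1, 2))) ≈ Mul(455.63, I)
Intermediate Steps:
Function('S')(b, f) = Mul(3, b, f)
Pow(Add(Function('S')(-539, 219), 146526), Rational(1, 2)) = Pow(Add(Mul(3, -539, 219), 146526), Rational(1, 2)) = Pow(Add(-354123, 146526), Rational(1, 2)) = Pow(-207597, Rational(1, 2)) = Mul(I, Pow(207597, Rational(1, 2)))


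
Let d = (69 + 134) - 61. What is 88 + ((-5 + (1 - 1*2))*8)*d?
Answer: -6728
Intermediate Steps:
d = 142 (d = 203 - 61 = 142)
88 + ((-5 + (1 - 1*2))*8)*d = 88 + ((-5 + (1 - 1*2))*8)*142 = 88 + ((-5 + (1 - 2))*8)*142 = 88 + ((-5 - 1)*8)*142 = 88 - 6*8*142 = 88 - 48*142 = 88 - 6816 = -6728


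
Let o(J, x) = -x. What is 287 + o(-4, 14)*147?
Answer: -1771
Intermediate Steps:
287 + o(-4, 14)*147 = 287 - 1*14*147 = 287 - 14*147 = 287 - 2058 = -1771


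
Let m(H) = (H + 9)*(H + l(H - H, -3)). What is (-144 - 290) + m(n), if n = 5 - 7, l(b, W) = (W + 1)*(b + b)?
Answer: -448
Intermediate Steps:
l(b, W) = 2*b*(1 + W) (l(b, W) = (1 + W)*(2*b) = 2*b*(1 + W))
n = -2
m(H) = H*(9 + H) (m(H) = (H + 9)*(H + 2*(H - H)*(1 - 3)) = (9 + H)*(H + 2*0*(-2)) = (9 + H)*(H + 0) = (9 + H)*H = H*(9 + H))
(-144 - 290) + m(n) = (-144 - 290) - 2*(9 - 2) = -434 - 2*7 = -434 - 14 = -448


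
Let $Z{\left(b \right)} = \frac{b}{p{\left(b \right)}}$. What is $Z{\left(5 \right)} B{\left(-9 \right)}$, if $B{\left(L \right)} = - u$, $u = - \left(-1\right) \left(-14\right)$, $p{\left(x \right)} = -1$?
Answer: $-70$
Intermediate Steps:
$u = -14$ ($u = \left(-1\right) 14 = -14$)
$Z{\left(b \right)} = - b$ ($Z{\left(b \right)} = \frac{b}{-1} = b \left(-1\right) = - b$)
$B{\left(L \right)} = 14$ ($B{\left(L \right)} = \left(-1\right) \left(-14\right) = 14$)
$Z{\left(5 \right)} B{\left(-9 \right)} = \left(-1\right) 5 \cdot 14 = \left(-5\right) 14 = -70$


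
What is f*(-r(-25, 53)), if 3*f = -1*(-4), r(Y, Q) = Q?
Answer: -212/3 ≈ -70.667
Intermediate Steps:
f = 4/3 (f = (-1*(-4))/3 = (⅓)*4 = 4/3 ≈ 1.3333)
f*(-r(-25, 53)) = 4*(-1*53)/3 = (4/3)*(-53) = -212/3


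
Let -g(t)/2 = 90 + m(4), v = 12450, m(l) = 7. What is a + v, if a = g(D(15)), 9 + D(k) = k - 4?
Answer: 12256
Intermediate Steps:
D(k) = -13 + k (D(k) = -9 + (k - 4) = -9 + (-4 + k) = -13 + k)
g(t) = -194 (g(t) = -2*(90 + 7) = -2*97 = -194)
a = -194
a + v = -194 + 12450 = 12256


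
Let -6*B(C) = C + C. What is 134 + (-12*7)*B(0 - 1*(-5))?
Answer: 274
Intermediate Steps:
B(C) = -C/3 (B(C) = -(C + C)/6 = -C/3)
134 + (-12*7)*B(0 - 1*(-5)) = 134 + (-12*7)*(-(0 - 1*(-5))/3) = 134 - (-28)*(0 + 5) = 134 - (-28)*5 = 134 - 84*(-5/3) = 134 + 140 = 274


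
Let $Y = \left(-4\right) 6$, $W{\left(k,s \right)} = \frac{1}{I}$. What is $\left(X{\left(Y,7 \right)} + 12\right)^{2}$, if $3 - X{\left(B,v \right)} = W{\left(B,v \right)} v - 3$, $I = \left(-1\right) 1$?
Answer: $625$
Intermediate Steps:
$I = -1$
$W{\left(k,s \right)} = -1$ ($W{\left(k,s \right)} = \frac{1}{-1} = -1$)
$Y = -24$
$X{\left(B,v \right)} = 6 + v$ ($X{\left(B,v \right)} = 3 - \left(- v - 3\right) = 3 - \left(-3 - v\right) = 3 + \left(3 + v\right) = 6 + v$)
$\left(X{\left(Y,7 \right)} + 12\right)^{2} = \left(\left(6 + 7\right) + 12\right)^{2} = \left(13 + 12\right)^{2} = 25^{2} = 625$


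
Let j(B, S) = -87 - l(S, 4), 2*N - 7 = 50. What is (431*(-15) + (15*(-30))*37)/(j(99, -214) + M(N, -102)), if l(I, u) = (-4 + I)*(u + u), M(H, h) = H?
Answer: -46230/3371 ≈ -13.714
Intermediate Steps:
N = 57/2 (N = 7/2 + (1/2)*50 = 7/2 + 25 = 57/2 ≈ 28.500)
l(I, u) = 2*u*(-4 + I) (l(I, u) = (-4 + I)*(2*u) = 2*u*(-4 + I))
j(B, S) = -55 - 8*S (j(B, S) = -87 - 2*4*(-4 + S) = -87 - (-32 + 8*S) = -87 + (32 - 8*S) = -55 - 8*S)
(431*(-15) + (15*(-30))*37)/(j(99, -214) + M(N, -102)) = (431*(-15) + (15*(-30))*37)/((-55 - 8*(-214)) + 57/2) = (-6465 - 450*37)/((-55 + 1712) + 57/2) = (-6465 - 16650)/(1657 + 57/2) = -23115/3371/2 = -23115*2/3371 = -46230/3371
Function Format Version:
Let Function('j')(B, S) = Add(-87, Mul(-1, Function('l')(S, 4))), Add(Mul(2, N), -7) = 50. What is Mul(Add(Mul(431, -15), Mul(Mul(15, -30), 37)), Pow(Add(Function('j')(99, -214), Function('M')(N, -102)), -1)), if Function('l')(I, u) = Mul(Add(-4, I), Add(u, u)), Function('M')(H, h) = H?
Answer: Rational(-46230, 3371) ≈ -13.714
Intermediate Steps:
N = Rational(57, 2) (N = Add(Rational(7, 2), Mul(Rational(1, 2), 50)) = Add(Rational(7, 2), 25) = Rational(57, 2) ≈ 28.500)
Function('l')(I, u) = Mul(2, u, Add(-4, I)) (Function('l')(I, u) = Mul(Add(-4, I), Mul(2, u)) = Mul(2, u, Add(-4, I)))
Function('j')(B, S) = Add(-55, Mul(-8, S)) (Function('j')(B, S) = Add(-87, Mul(-1, Mul(2, 4, Add(-4, S)))) = Add(-87, Mul(-1, Add(-32, Mul(8, S)))) = Add(-87, Add(32, Mul(-8, S))) = Add(-55, Mul(-8, S)))
Mul(Add(Mul(431, -15), Mul(Mul(15, -30), 37)), Pow(Add(Function('j')(99, -214), Function('M')(N, -102)), -1)) = Mul(Add(Mul(431, -15), Mul(Mul(15, -30), 37)), Pow(Add(Add(-55, Mul(-8, -214)), Rational(57, 2)), -1)) = Mul(Add(-6465, Mul(-450, 37)), Pow(Add(Add(-55, 1712), Rational(57, 2)), -1)) = Mul(Add(-6465, -16650), Pow(Add(1657, Rational(57, 2)), -1)) = Mul(-23115, Pow(Rational(3371, 2), -1)) = Mul(-23115, Rational(2, 3371)) = Rational(-46230, 3371)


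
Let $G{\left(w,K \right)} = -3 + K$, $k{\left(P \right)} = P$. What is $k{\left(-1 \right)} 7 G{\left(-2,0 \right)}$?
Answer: $21$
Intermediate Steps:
$k{\left(-1 \right)} 7 G{\left(-2,0 \right)} = \left(-1\right) 7 \left(-3 + 0\right) = \left(-7\right) \left(-3\right) = 21$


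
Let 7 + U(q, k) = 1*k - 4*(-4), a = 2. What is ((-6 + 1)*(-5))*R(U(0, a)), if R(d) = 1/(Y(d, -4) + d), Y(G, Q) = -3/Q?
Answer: 100/47 ≈ 2.1277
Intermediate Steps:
U(q, k) = 9 + k (U(q, k) = -7 + (1*k - 4*(-4)) = -7 + (k + 16) = -7 + (16 + k) = 9 + k)
R(d) = 1/(¾ + d) (R(d) = 1/(-3/(-4) + d) = 1/(-3*(-¼) + d) = 1/(¾ + d))
((-6 + 1)*(-5))*R(U(0, a)) = ((-6 + 1)*(-5))*(4/(3 + 4*(9 + 2))) = (-5*(-5))*(4/(3 + 4*11)) = 25*(4/(3 + 44)) = 25*(4/47) = 100/47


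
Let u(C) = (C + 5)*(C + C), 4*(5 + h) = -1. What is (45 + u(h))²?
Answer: 145161/64 ≈ 2268.1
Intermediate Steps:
h = -21/4 (h = -5 + (¼)*(-1) = -5 - ¼ = -21/4 ≈ -5.2500)
u(C) = 2*C*(5 + C) (u(C) = (5 + C)*(2*C) = 2*C*(5 + C))
(45 + u(h))² = (45 + 2*(-21/4)*(5 - 21/4))² = (45 + 2*(-21/4)*(-¼))² = (45 + 21/8)² = (381/8)² = 145161/64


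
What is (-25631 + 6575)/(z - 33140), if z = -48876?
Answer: 1191/5126 ≈ 0.23234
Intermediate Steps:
(-25631 + 6575)/(z - 33140) = (-25631 + 6575)/(-48876 - 33140) = -19056/(-82016) = -19056*(-1/82016) = 1191/5126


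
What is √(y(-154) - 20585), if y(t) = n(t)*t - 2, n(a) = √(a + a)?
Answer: √(-20587 - 308*I*√77) ≈ 9.3981 - 143.79*I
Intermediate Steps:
n(a) = √2*√a (n(a) = √(2*a) = √2*√a)
y(t) = -2 + √2*t^(3/2) (y(t) = (√2*√t)*t - 2 = √2*t^(3/2) - 2 = -2 + √2*t^(3/2))
√(y(-154) - 20585) = √((-2 + √2*(-154)^(3/2)) - 20585) = √((-2 + √2*(-154*I*√154)) - 20585) = √((-2 - 308*I*√77) - 20585) = √(-20587 - 308*I*√77)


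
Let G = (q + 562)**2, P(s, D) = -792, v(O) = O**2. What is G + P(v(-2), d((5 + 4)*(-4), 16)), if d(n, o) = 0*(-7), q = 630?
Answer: 1420072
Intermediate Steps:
d(n, o) = 0
G = 1420864 (G = (630 + 562)**2 = 1192**2 = 1420864)
G + P(v(-2), d((5 + 4)*(-4), 16)) = 1420864 - 792 = 1420072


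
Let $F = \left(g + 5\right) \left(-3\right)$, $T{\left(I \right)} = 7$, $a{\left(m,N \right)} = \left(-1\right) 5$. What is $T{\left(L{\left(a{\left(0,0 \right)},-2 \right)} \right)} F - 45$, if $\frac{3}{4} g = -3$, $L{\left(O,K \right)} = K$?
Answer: $-66$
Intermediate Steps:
$a{\left(m,N \right)} = -5$
$g = -4$ ($g = \frac{4}{3} \left(-3\right) = -4$)
$F = -3$ ($F = \left(-4 + 5\right) \left(-3\right) = 1 \left(-3\right) = -3$)
$T{\left(L{\left(a{\left(0,0 \right)},-2 \right)} \right)} F - 45 = 7 \left(-3\right) - 45 = -21 - 45 = -66$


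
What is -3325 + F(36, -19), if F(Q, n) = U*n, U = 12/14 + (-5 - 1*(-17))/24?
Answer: -46911/14 ≈ -3350.8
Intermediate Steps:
U = 19/14 (U = 12*(1/14) + (-5 + 17)*(1/24) = 6/7 + 12*(1/24) = 6/7 + 1/2 = 19/14 ≈ 1.3571)
F(Q, n) = 19*n/14
-3325 + F(36, -19) = -3325 + (19/14)*(-19) = -3325 - 361/14 = -46911/14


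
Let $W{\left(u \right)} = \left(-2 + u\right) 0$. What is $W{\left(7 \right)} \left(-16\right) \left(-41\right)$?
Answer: $0$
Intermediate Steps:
$W{\left(u \right)} = 0$
$W{\left(7 \right)} \left(-16\right) \left(-41\right) = 0 \left(-16\right) \left(-41\right) = 0 \left(-41\right) = 0$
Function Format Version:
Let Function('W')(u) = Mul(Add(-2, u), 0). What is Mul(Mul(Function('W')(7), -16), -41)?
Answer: 0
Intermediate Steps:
Function('W')(u) = 0
Mul(Mul(Function('W')(7), -16), -41) = Mul(Mul(0, -16), -41) = Mul(0, -41) = 0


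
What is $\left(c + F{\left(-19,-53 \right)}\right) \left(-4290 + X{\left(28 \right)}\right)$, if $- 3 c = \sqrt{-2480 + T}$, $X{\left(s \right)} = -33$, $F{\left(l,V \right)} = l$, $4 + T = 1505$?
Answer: $82137 + 1441 i \sqrt{979} \approx 82137.0 + 45087.0 i$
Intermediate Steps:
$T = 1501$ ($T = -4 + 1505 = 1501$)
$c = - \frac{i \sqrt{979}}{3}$ ($c = - \frac{\sqrt{-2480 + 1501}}{3} = - \frac{\sqrt{-979}}{3} = - \frac{i \sqrt{979}}{3} \approx - 10.43 i$)
$\left(c + F{\left(-19,-53 \right)}\right) \left(-4290 + X{\left(28 \right)}\right) = \left(- \frac{i \sqrt{979}}{3} - 19\right) \left(-4290 - 33\right) = \left(-19 - \frac{i \sqrt{979}}{3}\right) \left(-4323\right) = 82137 + 1441 i \sqrt{979}$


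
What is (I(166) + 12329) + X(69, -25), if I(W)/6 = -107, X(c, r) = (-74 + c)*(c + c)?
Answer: 10997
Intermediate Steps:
X(c, r) = 2*c*(-74 + c) (X(c, r) = (-74 + c)*(2*c) = 2*c*(-74 + c))
I(W) = -642 (I(W) = 6*(-107) = -642)
(I(166) + 12329) + X(69, -25) = (-642 + 12329) + 2*69*(-74 + 69) = 11687 + 2*69*(-5) = 11687 - 690 = 10997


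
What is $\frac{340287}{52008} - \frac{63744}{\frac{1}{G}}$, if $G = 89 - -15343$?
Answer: $- \frac{17053378151659}{17336} \approx -9.837 \cdot 10^{8}$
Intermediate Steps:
$G = 15432$ ($G = 89 + 15343 = 15432$)
$\frac{340287}{52008} - \frac{63744}{\frac{1}{G}} = \frac{340287}{52008} - \frac{63744}{\frac{1}{15432}} = 340287 \cdot \frac{1}{52008} - 63744 \frac{1}{\frac{1}{15432}} = \frac{113429}{17336} - 983697408 = - \frac{17053378151659}{17336}$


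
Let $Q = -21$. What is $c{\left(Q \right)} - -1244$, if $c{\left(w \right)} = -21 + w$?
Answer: $1202$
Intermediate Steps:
$c{\left(Q \right)} - -1244 = \left(-21 - 21\right) - -1244 = -42 + 1244 = 1202$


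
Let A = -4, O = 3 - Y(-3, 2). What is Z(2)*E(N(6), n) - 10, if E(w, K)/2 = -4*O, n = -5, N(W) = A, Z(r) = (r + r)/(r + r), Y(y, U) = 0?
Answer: -34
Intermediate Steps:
Z(r) = 1 (Z(r) = (2*r)/((2*r)) = (2*r)*(1/(2*r)) = 1)
O = 3 (O = 3 - 1*0 = 3 + 0 = 3)
N(W) = -4
E(w, K) = -24 (E(w, K) = 2*(-4*3) = 2*(-12) = -24)
Z(2)*E(N(6), n) - 10 = 1*(-24) - 10 = -24 - 10 = -34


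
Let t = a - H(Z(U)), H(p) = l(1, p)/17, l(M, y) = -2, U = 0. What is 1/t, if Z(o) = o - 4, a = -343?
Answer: -17/5829 ≈ -0.0029165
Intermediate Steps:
Z(o) = -4 + o
H(p) = -2/17
t = -5829/17 (t = -343 - 1*(-2/17) = -343 + 2/17 = -5829/17 ≈ -342.88)
1/t = 1/(-5829/17) = -17/5829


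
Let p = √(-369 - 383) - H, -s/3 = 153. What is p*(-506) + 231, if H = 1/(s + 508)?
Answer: 11825/49 - 2024*I*√47 ≈ 241.33 - 13876.0*I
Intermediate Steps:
s = -459 (s = -3*153 = -459)
H = 1/49 (H = 1/(-459 + 508) = 1/49 ≈ 0.020408)
p = -1/49 + 4*I*√47 (p = √(-369 - 383) - 1*1/49 = √(-752) - 1/49 = 4*I*√47 - 1/49 = -1/49 + 4*I*√47 ≈ -0.020408 + 27.423*I)
p*(-506) + 231 = (-1/49 + 4*I*√47)*(-506) + 231 = (506/49 - 2024*I*√47) + 231 = 11825/49 - 2024*I*√47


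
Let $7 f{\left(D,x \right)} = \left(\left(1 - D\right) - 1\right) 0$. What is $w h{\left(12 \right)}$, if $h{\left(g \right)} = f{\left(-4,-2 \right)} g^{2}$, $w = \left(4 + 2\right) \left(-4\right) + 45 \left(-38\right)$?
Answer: $0$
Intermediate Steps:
$w = -1734$ ($w = 6 \left(-4\right) - 1710 = -24 - 1710 = -1734$)
$f{\left(D,x \right)} = 0$ ($f{\left(D,x \right)} = \frac{\left(\left(1 - D\right) - 1\right) 0}{7} = \frac{- D 0}{7} = \frac{1}{7} \cdot 0 = 0$)
$h{\left(g \right)} = 0$ ($h{\left(g \right)} = 0 g^{2} = 0$)
$w h{\left(12 \right)} = \left(-1734\right) 0 = 0$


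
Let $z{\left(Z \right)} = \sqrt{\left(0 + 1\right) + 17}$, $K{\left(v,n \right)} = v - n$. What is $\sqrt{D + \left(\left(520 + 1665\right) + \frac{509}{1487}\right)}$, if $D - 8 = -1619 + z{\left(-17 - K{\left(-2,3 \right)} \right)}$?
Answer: $\frac{\sqrt{1269967889 + 6633507 \sqrt{2}}}{1487} \approx 24.054$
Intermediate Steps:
$z{\left(Z \right)} = 3 \sqrt{2}$ ($z{\left(Z \right)} = \sqrt{1 + 17} = \sqrt{18} = 3 \sqrt{2}$)
$D = -1611 + 3 \sqrt{2}$ ($D = 8 - \left(1619 - 3 \sqrt{2}\right) = -1611 + 3 \sqrt{2} \approx -1606.8$)
$\sqrt{D + \left(\left(520 + 1665\right) + \frac{509}{1487}\right)} = \sqrt{\left(-1611 + 3 \sqrt{2}\right) + \left(\left(520 + 1665\right) + \frac{509}{1487}\right)} = \sqrt{\left(-1611 + 3 \sqrt{2}\right) + \left(2185 + 509 \cdot \frac{1}{1487}\right)} = \sqrt{\left(-1611 + 3 \sqrt{2}\right) + \left(2185 + \frac{509}{1487}\right)} = \sqrt{\left(-1611 + 3 \sqrt{2}\right) + \frac{3249604}{1487}} = \sqrt{\frac{854047}{1487} + 3 \sqrt{2}}$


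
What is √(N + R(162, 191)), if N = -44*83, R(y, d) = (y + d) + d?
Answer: 2*I*√777 ≈ 55.749*I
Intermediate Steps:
R(y, d) = y + 2*d (R(y, d) = (d + y) + d = y + 2*d)
N = -3652
√(N + R(162, 191)) = √(-3652 + (162 + 2*191)) = √(-3652 + (162 + 382)) = √(-3652 + 544) = √(-3108) = 2*I*√777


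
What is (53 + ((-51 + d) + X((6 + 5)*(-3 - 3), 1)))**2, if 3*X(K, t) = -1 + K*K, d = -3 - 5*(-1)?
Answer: 19070689/9 ≈ 2.1190e+6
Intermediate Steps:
d = 2 (d = -3 + 5 = 2)
X(K, t) = -1/3 + K**2/3 (X(K, t) = (-1 + K*K)/3 = (-1 + K**2)/3 = -1/3 + K**2/3)
(53 + ((-51 + d) + X((6 + 5)*(-3 - 3), 1)))**2 = (53 + ((-51 + 2) + (-1/3 + ((6 + 5)*(-3 - 3))**2/3)))**2 = (53 + (-49 + (-1/3 + (11*(-6))**2/3)))**2 = (53 + (-49 + (-1/3 + (1/3)*(-66)**2)))**2 = (53 + (-49 + (-1/3 + (1/3)*4356)))**2 = (53 + (-49 + (-1/3 + 1452)))**2 = (53 + (-49 + 4355/3))**2 = (53 + 4208/3)**2 = (4367/3)**2 = 19070689/9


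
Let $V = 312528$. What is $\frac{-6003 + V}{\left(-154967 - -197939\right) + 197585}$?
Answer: $\frac{306525}{240557} \approx 1.2742$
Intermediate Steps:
$\frac{-6003 + V}{\left(-154967 - -197939\right) + 197585} = \frac{-6003 + 312528}{\left(-154967 - -197939\right) + 197585} = \frac{306525}{\left(-154967 + 197939\right) + 197585} = \frac{306525}{42972 + 197585} = \frac{306525}{240557}$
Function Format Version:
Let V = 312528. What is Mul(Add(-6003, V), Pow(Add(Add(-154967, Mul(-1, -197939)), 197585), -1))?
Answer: Rational(306525, 240557) ≈ 1.2742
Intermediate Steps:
Mul(Add(-6003, V), Pow(Add(Add(-154967, Mul(-1, -197939)), 197585), -1)) = Mul(Add(-6003, 312528), Pow(Add(Add(-154967, Mul(-1, -197939)), 197585), -1)) = Mul(306525, Pow(Add(Add(-154967, 197939), 197585), -1)) = Mul(306525, Pow(Add(42972, 197585), -1)) = Mul(306525, Pow(240557, -1)) = Mul(306525, Rational(1, 240557)) = Rational(306525, 240557)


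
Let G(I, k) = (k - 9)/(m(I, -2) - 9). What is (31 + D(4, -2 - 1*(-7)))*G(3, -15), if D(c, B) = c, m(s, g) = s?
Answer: 140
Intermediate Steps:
G(I, k) = (-9 + k)/(-9 + I) (G(I, k) = (k - 9)/(I - 9) = (-9 + k)/(-9 + I))
(31 + D(4, -2 - 1*(-7)))*G(3, -15) = (31 + 4)*((-9 - 15)/(-9 + 3)) = 35*(-24/(-6)) = 35*(-⅙*(-24)) = 35*4 = 140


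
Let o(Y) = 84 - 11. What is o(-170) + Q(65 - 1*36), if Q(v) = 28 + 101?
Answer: 202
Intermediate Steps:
Q(v) = 129
o(Y) = 73
o(-170) + Q(65 - 1*36) = 73 + 129 = 202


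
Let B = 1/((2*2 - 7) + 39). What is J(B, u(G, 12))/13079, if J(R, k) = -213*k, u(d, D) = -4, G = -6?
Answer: 852/13079 ≈ 0.065143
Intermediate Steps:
B = 1/36 (B = 1/((4 - 7) + 39) = 1/(-3 + 39) = 1/36 ≈ 0.027778)
J(B, u(G, 12))/13079 = -213*(-4)/13079 = 852*(1/13079) = 852/13079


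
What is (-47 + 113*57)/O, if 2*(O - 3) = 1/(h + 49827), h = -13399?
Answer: 20253968/9503 ≈ 2131.3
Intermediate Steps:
O = 218569/72856 (O = 3 + 1/(2*(-13399 + 49827)) = 3 + (½)/36428 = 3 + (½)*(1/36428) = 3 + 1/72856 = 218569/72856 ≈ 3.0000)
(-47 + 113*57)/O = (-47 + 113*57)/(218569/72856) = (-47 + 6441)*(72856/218569) = 6394*(72856/218569) = 20253968/9503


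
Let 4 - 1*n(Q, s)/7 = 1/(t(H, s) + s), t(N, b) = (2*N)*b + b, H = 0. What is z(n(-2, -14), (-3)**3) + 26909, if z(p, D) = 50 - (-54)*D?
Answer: 25501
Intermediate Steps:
t(N, b) = b + 2*N*b (t(N, b) = 2*N*b + b = b + 2*N*b)
n(Q, s) = 28 - 7/(2*s) (n(Q, s) = 28 - 7/(s*(1 + 2*0) + s) = 28 - 7/(s*(1 + 0) + s) = 28 - 7/(s*1 + s) = 28 - 7/(s + s) = 28 - 7*1/(2*s) = 28 - 7/(2*s))
z(p, D) = 50 + 54*D
z(n(-2, -14), (-3)**3) + 26909 = (50 + 54*(-3)**3) + 26909 = (50 + 54*(-27)) + 26909 = (50 - 1458) + 26909 = -1408 + 26909 = 25501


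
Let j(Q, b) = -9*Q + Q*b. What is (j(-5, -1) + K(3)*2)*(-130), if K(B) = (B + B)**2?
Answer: -15860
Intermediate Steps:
K(B) = 4*B**2 (K(B) = (2*B)**2 = 4*B**2)
(j(-5, -1) + K(3)*2)*(-130) = (-5*(-9 - 1) + (4*3**2)*2)*(-130) = (-5*(-10) + (4*9)*2)*(-130) = (50 + 36*2)*(-130) = (50 + 72)*(-130) = 122*(-130) = -15860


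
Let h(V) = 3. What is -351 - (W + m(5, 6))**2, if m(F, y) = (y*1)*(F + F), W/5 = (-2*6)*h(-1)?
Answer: -14751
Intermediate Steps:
W = -180 (W = 5*(-2*6*3) = 5*(-12*3) = 5*(-36) = -180)
m(F, y) = 2*F*y (m(F, y) = y*(2*F) = 2*F*y)
-351 - (W + m(5, 6))**2 = -351 - (-180 + 2*5*6)**2 = -351 - (-180 + 60)**2 = -351 - 1*(-120)**2 = -351 - 1*14400 = -351 - 14400 = -14751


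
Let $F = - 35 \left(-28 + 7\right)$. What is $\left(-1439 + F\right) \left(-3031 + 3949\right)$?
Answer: $-646272$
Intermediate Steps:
$F = 735$ ($F = \left(-35\right) \left(-21\right) = 735$)
$\left(-1439 + F\right) \left(-3031 + 3949\right) = \left(-1439 + 735\right) \left(-3031 + 3949\right) = \left(-704\right) 918 = -646272$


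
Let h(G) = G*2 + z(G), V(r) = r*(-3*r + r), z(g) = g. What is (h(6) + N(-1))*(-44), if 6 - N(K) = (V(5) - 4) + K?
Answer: -3476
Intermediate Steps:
V(r) = -2*r² (V(r) = r*(-2*r) = -2*r²)
h(G) = 3*G (h(G) = G*2 + G = 2*G + G = 3*G)
N(K) = 60 - K (N(K) = 6 - ((-2*5² - 4) + K) = 6 - ((-2*25 - 4) + K) = 6 - ((-50 - 4) + K) = 6 - (-54 + K) = 6 + (54 - K) = 60 - K)
(h(6) + N(-1))*(-44) = (3*6 + (60 - 1*(-1)))*(-44) = (18 + (60 + 1))*(-44) = (18 + 61)*(-44) = 79*(-44) = -3476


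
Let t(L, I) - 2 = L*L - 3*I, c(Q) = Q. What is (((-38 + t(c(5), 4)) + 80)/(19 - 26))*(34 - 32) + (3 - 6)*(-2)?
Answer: -72/7 ≈ -10.286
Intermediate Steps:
t(L, I) = 2 + L² - 3*I (t(L, I) = 2 + (L*L - 3*I) = 2 + (L² - 3*I) = 2 + L² - 3*I)
(((-38 + t(c(5), 4)) + 80)/(19 - 26))*(34 - 32) + (3 - 6)*(-2) = (((-38 + (2 + 5² - 3*4)) + 80)/(19 - 26))*(34 - 32) + (3 - 6)*(-2) = (((-38 + (2 + 25 - 12)) + 80)/(-7))*2 - 3*(-2) = (((-38 + 15) + 80)*(-⅐))*2 + 6 = ((-23 + 80)*(-⅐))*2 + 6 = (57*(-⅐))*2 + 6 = -57/7*2 + 6 = -114/7 + 6 = -72/7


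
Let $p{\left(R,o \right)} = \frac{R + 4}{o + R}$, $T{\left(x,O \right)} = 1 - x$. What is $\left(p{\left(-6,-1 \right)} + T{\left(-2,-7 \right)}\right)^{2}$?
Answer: $\frac{529}{49} \approx 10.796$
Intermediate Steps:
$p{\left(R,o \right)} = \frac{4 + R}{R + o}$
$\left(p{\left(-6,-1 \right)} + T{\left(-2,-7 \right)}\right)^{2} = \left(\frac{4 - 6}{-6 - 1} + \left(1 - -2\right)\right)^{2} = \left(\frac{1}{-7} \left(-2\right) + \left(1 + 2\right)\right)^{2} = \left(\left(- \frac{1}{7}\right) \left(-2\right) + 3\right)^{2} = \left(\frac{2}{7} + 3\right)^{2} = \left(\frac{23}{7}\right)^{2} = \frac{529}{49}$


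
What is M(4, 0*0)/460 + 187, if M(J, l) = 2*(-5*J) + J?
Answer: 21496/115 ≈ 186.92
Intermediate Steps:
M(J, l) = -9*J (M(J, l) = -10*J + J = -9*J)
M(4, 0*0)/460 + 187 = -9*4/460 + 187 = -36*1/460 + 187 = -9/115 + 187 = 21496/115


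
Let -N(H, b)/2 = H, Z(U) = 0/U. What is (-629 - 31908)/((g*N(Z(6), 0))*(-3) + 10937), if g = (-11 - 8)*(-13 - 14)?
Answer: -32537/10937 ≈ -2.9749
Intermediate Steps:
g = 513 (g = -19*(-27) = 513)
Z(U) = 0
N(H, b) = -2*H
(-629 - 31908)/((g*N(Z(6), 0))*(-3) + 10937) = (-629 - 31908)/((513*(-2*0))*(-3) + 10937) = -32537/((513*0)*(-3) + 10937) = -32537/(0*(-3) + 10937) = -32537/(0 + 10937) = -32537/10937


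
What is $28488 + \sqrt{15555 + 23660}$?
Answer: $28488 + \sqrt{39215} \approx 28686.0$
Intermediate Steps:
$28488 + \sqrt{15555 + 23660} = 28488 + \sqrt{39215}$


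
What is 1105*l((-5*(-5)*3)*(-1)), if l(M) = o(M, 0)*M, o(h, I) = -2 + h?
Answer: 6381375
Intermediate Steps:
l(M) = M*(-2 + M) (l(M) = (-2 + M)*M = M*(-2 + M))
1105*l((-5*(-5)*3)*(-1)) = 1105*(((-5*(-5)*3)*(-1))*(-2 + (-5*(-5)*3)*(-1))) = 1105*(((25*3)*(-1))*(-2 + (25*3)*(-1))) = 1105*((75*(-1))*(-2 + 75*(-1))) = 1105*(-75*(-2 - 75)) = 1105*(-75*(-77)) = 1105*5775 = 6381375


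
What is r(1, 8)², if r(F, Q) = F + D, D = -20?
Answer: 361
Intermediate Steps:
r(F, Q) = -20 + F (r(F, Q) = F - 20 = -20 + F)
r(1, 8)² = (-20 + 1)² = (-19)² = 361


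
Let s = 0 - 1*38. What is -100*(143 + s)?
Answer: -10500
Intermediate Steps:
s = -38 (s = 0 - 38 = -38)
-100*(143 + s) = -100*(143 - 38) = -100*105 = -10500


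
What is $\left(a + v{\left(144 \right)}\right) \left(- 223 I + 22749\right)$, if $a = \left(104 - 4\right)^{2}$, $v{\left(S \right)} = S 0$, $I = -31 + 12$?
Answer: $269860000$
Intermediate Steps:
$I = -19$
$v{\left(S \right)} = 0$
$a = 10000$ ($a = 100^{2} = 10000$)
$\left(a + v{\left(144 \right)}\right) \left(- 223 I + 22749\right) = \left(10000 + 0\right) \left(\left(-223\right) \left(-19\right) + 22749\right) = 10000 \left(4237 + 22749\right) = 10000 \cdot 26986 = 269860000$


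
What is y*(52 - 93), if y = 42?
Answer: -1722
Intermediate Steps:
y*(52 - 93) = 42*(52 - 93) = 42*(-41) = -1722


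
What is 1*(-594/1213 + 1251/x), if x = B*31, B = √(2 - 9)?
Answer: -594/1213 - 1251*I*√7/217 ≈ -0.4897 - 15.253*I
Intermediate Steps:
B = I*√7 (B = √(-7) = I*√7 ≈ 2.6458*I)
x = 31*I*√7 (x = (I*√7)*31 = 31*I*√7 ≈ 82.018*I)
1*(-594/1213 + 1251/x) = 1*(-594/1213 + 1251/((31*I*√7))) = 1*(-594*1/1213 + 1251*(-I*√7/217)) = 1*(-594/1213 - 1251*I*√7/217) = -594/1213 - 1251*I*√7/217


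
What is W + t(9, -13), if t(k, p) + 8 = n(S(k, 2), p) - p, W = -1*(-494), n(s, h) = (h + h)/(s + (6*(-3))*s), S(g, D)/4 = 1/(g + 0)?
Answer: 17083/34 ≈ 502.44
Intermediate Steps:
S(g, D) = 4/g (S(g, D) = 4/(g + 0) = 4/g)
n(s, h) = -2*h/(17*s) (n(s, h) = (2*h)/(s - 18*s) = (2*h)/((-17*s)) = (2*h)*(-1/(17*s)) = -2*h/(17*s))
W = 494
t(k, p) = -8 - p - k*p/34 (t(k, p) = -8 + (-2*p/(17*(4/k)) - p) = -8 + (-2*p*k/4/17 - p) = -8 + (-k*p/34 - p) = -8 + (-p - k*p/34) = -8 - p - k*p/34)
W + t(9, -13) = 494 + (-8 - 1*(-13) - 1/34*9*(-13)) = 494 + (-8 + 13 + 117/34) = 494 + 287/34 = 17083/34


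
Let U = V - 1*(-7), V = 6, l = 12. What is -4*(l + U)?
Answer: -100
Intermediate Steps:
U = 13 (U = 6 - 1*(-7) = 6 + 7 = 13)
-4*(l + U) = -4*(12 + 13) = -4*25 = -100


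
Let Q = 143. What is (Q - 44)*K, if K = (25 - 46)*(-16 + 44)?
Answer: -58212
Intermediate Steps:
K = -588 (K = -21*28 = -588)
(Q - 44)*K = (143 - 44)*(-588) = 99*(-588) = -58212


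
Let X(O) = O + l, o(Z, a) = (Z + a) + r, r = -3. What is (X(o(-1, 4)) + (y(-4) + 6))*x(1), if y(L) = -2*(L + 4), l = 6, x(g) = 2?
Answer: 24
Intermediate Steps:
o(Z, a) = -3 + Z + a (o(Z, a) = (Z + a) - 3 = -3 + Z + a)
y(L) = -8 - 2*L (y(L) = -2*(4 + L) = -8 - 2*L)
X(O) = 6 + O (X(O) = O + 6 = 6 + O)
(X(o(-1, 4)) + (y(-4) + 6))*x(1) = ((6 + (-3 - 1 + 4)) + ((-8 - 2*(-4)) + 6))*2 = ((6 + 0) + ((-8 + 8) + 6))*2 = (6 + (0 + 6))*2 = (6 + 6)*2 = 12*2 = 24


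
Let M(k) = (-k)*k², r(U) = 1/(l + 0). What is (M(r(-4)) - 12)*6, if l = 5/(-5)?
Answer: -66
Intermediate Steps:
l = -1 (l = 5*(-⅕) = -1)
r(U) = -1 (r(U) = 1/(-1 + 0) = 1/(-1) = -1)
M(k) = -k³
(M(r(-4)) - 12)*6 = (-1*(-1)³ - 12)*6 = (-1*(-1) - 12)*6 = (1 - 12)*6 = -11*6 = -66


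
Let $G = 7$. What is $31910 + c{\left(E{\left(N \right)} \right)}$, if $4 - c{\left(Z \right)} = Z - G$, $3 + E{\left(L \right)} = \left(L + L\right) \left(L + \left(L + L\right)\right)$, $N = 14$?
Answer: $30748$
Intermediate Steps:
$E{\left(L \right)} = -3 + 6 L^{2}$ ($E{\left(L \right)} = -3 + \left(L + L\right) \left(L + \left(L + L\right)\right) = -3 + 2 L \left(L + 2 L\right) = -3 + 2 L 3 L = -3 + 6 L^{2}$)
$c{\left(Z \right)} = 11 - Z$ ($c{\left(Z \right)} = 4 - \left(Z - 7\right) = 4 - \left(-7 + Z\right) = 11 - Z$)
$31910 + c{\left(E{\left(N \right)} \right)} = 31910 + \left(11 - \left(-3 + 6 \cdot 14^{2}\right)\right) = 31910 + \left(11 - \left(-3 + 6 \cdot 196\right)\right) = 31910 + \left(11 - \left(-3 + 1176\right)\right) = 31910 + \left(11 - 1173\right) = 31910 - 1162 = 30748$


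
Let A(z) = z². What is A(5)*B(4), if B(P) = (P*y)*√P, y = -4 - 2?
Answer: -1200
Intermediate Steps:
y = -6
B(P) = -6*P^(3/2) (B(P) = (P*(-6))*√P = (-6*P)*√P = -6*P^(3/2))
A(5)*B(4) = 5²*(-6*4^(3/2)) = 25*(-6*8) = 25*(-48) = -1200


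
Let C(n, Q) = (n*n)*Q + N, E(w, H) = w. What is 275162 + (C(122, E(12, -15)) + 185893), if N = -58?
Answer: 639605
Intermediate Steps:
C(n, Q) = -58 + Q*n**2 (C(n, Q) = (n*n)*Q - 58 = n**2*Q - 58 = Q*n**2 - 58 = -58 + Q*n**2)
275162 + (C(122, E(12, -15)) + 185893) = 275162 + ((-58 + 12*122**2) + 185893) = 275162 + ((-58 + 12*14884) + 185893) = 275162 + ((-58 + 178608) + 185893) = 275162 + (178550 + 185893) = 275162 + 364443 = 639605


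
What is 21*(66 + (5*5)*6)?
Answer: 4536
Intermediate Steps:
21*(66 + (5*5)*6) = 21*(66 + 25*6) = 21*(66 + 150) = 21*216 = 4536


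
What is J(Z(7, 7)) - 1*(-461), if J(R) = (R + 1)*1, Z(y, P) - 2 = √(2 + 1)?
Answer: 464 + √3 ≈ 465.73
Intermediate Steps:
Z(y, P) = 2 + √3 (Z(y, P) = 2 + √(2 + 1) = 2 + √3)
J(R) = 1 + R (J(R) = (1 + R)*1 = 1 + R)
J(Z(7, 7)) - 1*(-461) = (1 + (2 + √3)) - 1*(-461) = (3 + √3) + 461 = 464 + √3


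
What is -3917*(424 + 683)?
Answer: -4336119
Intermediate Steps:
-3917*(424 + 683) = -3917*1107 = -4336119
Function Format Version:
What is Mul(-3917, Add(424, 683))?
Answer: -4336119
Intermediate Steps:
Mul(-3917, Add(424, 683)) = Mul(-3917, 1107) = -4336119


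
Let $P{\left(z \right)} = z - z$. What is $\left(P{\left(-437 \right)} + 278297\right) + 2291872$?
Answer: $2570169$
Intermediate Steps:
$P{\left(z \right)} = 0$
$\left(P{\left(-437 \right)} + 278297\right) + 2291872 = \left(0 + 278297\right) + 2291872 = 278297 + 2291872 = 2570169$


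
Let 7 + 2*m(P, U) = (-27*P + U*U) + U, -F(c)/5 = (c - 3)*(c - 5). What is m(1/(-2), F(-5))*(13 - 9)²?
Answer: 1276852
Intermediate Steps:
F(c) = -5*(-5 + c)*(-3 + c) (F(c) = -5*(c - 3)*(c - 5) = -5*(-3 + c)*(-5 + c) = -5*(-5 + c)*(-3 + c))
m(P, U) = -7/2 + U/2 + U²/2 - 27*P/2 (m(P, U) = -7/2 + ((-27*P + U*U) + U)/2 = -7/2 + ((-27*P + U²) + U)/2 = -7/2 + ((U² - 27*P) + U)/2 = -7/2 + (U + U² - 27*P)/2 = -7/2 + (U/2 + U²/2 - 27*P/2) = -7/2 + U/2 + U²/2 - 27*P/2)
m(1/(-2), F(-5))*(13 - 9)² = (-7/2 + (-75 - 5*(-5)² + 40*(-5))/2 + (-75 - 5*(-5)² + 40*(-5))²/2 - 27/2/(-2))*(13 - 9)² = (-7/2 + (-75 - 5*25 - 200)/2 + (-75 - 5*25 - 200)²/2 - 27/2*(-½))*4² = (-7/2 + (-75 - 125 - 200)/2 + (-75 - 125 - 200)²/2 + 27/4)*16 = (-7/2 + (½)*(-400) + (½)*(-400)² + 27/4)*16 = (-7/2 - 200 + (½)*160000 + 27/4)*16 = (-7/2 - 200 + 80000 + 27/4)*16 = (319213/4)*16 = 1276852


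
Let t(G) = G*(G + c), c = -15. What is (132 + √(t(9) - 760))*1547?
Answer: 204204 + 1547*I*√814 ≈ 2.042e+5 + 44137.0*I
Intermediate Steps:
t(G) = G*(-15 + G) (t(G) = G*(G - 15) = G*(-15 + G))
(132 + √(t(9) - 760))*1547 = (132 + √(9*(-15 + 9) - 760))*1547 = (132 + √(9*(-6) - 760))*1547 = (132 + √(-54 - 760))*1547 = (132 + √(-814))*1547 = (132 + I*√814)*1547 = 204204 + 1547*I*√814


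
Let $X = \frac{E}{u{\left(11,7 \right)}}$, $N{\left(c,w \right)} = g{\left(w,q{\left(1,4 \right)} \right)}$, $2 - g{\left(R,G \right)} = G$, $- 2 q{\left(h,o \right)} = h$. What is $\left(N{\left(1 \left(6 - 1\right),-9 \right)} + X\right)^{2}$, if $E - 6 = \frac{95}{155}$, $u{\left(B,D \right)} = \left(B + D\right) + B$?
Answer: $\frac{24059025}{3232804} \approx 7.4422$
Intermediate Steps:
$u{\left(B,D \right)} = D + 2 B$
$q{\left(h,o \right)} = - \frac{h}{2}$
$E = \frac{205}{31}$ ($E = 6 + \frac{95}{155} = 6 + 95 \cdot \frac{1}{155} = 6 + \frac{19}{31} = \frac{205}{31} \approx 6.6129$)
$g{\left(R,G \right)} = 2 - G$
$N{\left(c,w \right)} = \frac{5}{2}$ ($N{\left(c,w \right)} = 2 - \left(- \frac{1}{2}\right) 1 = 2 - - \frac{1}{2} = 2 + \frac{1}{2} = \frac{5}{2}$)
$X = \frac{205}{899}$ ($X = \frac{205}{31 \left(7 + 2 \cdot 11\right)} = \frac{205}{31 \left(7 + 22\right)} = \frac{205}{31 \cdot 29} = \frac{205}{31} \cdot \frac{1}{29} = \frac{205}{899} \approx 0.22803$)
$\left(N{\left(1 \left(6 - 1\right),-9 \right)} + X\right)^{2} = \left(\frac{5}{2} + \frac{205}{899}\right)^{2} = \left(\frac{4905}{1798}\right)^{2} = \frac{24059025}{3232804}$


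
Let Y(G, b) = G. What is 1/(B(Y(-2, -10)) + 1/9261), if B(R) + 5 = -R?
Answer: -9261/27782 ≈ -0.33335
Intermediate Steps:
B(R) = -5 - R
1/(B(Y(-2, -10)) + 1/9261) = 1/((-5 - 1*(-2)) + 1/9261) = 1/((-5 + 2) + 1/9261) = 1/(-3 + 1/9261) = 1/(-27782/9261) = -9261/27782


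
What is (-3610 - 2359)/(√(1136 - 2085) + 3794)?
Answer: -22646386/14395385 + 5969*I*√949/14395385 ≈ -1.5732 + 0.012774*I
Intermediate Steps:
(-3610 - 2359)/(√(1136 - 2085) + 3794) = -5969/(√(-949) + 3794) = -5969/(I*√949 + 3794) = -5969/(3794 + I*√949)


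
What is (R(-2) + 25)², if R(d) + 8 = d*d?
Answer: 441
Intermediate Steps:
R(d) = -8 + d² (R(d) = -8 + d*d = -8 + d²)
(R(-2) + 25)² = ((-8 + (-2)²) + 25)² = ((-8 + 4) + 25)² = (-4 + 25)² = 21² = 441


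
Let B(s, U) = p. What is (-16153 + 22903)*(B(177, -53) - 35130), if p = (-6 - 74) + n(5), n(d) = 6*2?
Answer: -237586500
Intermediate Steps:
n(d) = 12
p = -68 (p = (-6 - 74) + 12 = -80 + 12 = -68)
B(s, U) = -68
(-16153 + 22903)*(B(177, -53) - 35130) = (-16153 + 22903)*(-68 - 35130) = 6750*(-35198) = -237586500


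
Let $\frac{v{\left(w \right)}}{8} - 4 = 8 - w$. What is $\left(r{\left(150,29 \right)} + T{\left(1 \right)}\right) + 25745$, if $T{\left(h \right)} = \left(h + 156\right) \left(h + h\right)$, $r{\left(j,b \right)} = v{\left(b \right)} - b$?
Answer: $25894$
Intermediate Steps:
$v{\left(w \right)} = 96 - 8 w$ ($v{\left(w \right)} = 32 + 8 \left(8 - w\right) = 32 - \left(-64 + 8 w\right) = 96 - 8 w$)
$r{\left(j,b \right)} = 96 - 9 b$ ($r{\left(j,b \right)} = \left(96 - 8 b\right) - b = 96 - 9 b$)
$T{\left(h \right)} = 2 h \left(156 + h\right)$ ($T{\left(h \right)} = \left(156 + h\right) 2 h = 2 h \left(156 + h\right)$)
$\left(r{\left(150,29 \right)} + T{\left(1 \right)}\right) + 25745 = \left(\left(96 - 261\right) + 2 \cdot 1 \left(156 + 1\right)\right) + 25745 = \left(\left(96 - 261\right) + 2 \cdot 1 \cdot 157\right) + 25745 = \left(-165 + 314\right) + 25745 = 149 + 25745 = 25894$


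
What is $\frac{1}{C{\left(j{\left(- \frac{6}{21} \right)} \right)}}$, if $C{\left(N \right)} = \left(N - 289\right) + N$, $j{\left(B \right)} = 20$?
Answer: $- \frac{1}{249} \approx -0.0040161$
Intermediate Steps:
$C{\left(N \right)} = -289 + 2 N$ ($C{\left(N \right)} = \left(-289 + N\right) + N = -289 + 2 N$)
$\frac{1}{C{\left(j{\left(- \frac{6}{21} \right)} \right)}} = \frac{1}{-289 + 2 \cdot 20} = \frac{1}{-289 + 40} = \frac{1}{-249} = - \frac{1}{249}$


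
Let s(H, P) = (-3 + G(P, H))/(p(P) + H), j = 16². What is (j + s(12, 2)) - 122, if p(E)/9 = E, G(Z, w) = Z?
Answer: 4019/30 ≈ 133.97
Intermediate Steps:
p(E) = 9*E
j = 256
s(H, P) = (-3 + P)/(H + 9*P) (s(H, P) = (-3 + P)/(9*P + H) = (-3 + P)/(H + 9*P))
(j + s(12, 2)) - 122 = (256 + (-3 + 2)/(12 + 9*2)) - 122 = (256 - 1/(12 + 18)) - 122 = (256 - 1/30) - 122 = 7679/30 - 122 = 4019/30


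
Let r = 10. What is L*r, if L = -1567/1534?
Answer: -7835/767 ≈ -10.215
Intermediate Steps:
L = -1567/1534 (L = -1567*1/1534 = -1567/1534 ≈ -1.0215)
L*r = -1567/1534*10 = -7835/767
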